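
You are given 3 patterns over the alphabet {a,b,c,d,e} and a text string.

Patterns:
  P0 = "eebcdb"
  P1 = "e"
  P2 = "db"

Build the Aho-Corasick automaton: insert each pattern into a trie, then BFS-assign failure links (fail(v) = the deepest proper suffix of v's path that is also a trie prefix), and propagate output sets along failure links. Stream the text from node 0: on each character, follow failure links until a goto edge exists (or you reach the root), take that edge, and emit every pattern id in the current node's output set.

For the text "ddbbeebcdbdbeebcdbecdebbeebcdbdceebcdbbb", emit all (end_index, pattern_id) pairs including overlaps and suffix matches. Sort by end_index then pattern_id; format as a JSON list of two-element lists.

Construct AC machine:
Trie nodes:
  0='ε' goto d→7 e→1
  1='e' goto e→2  [P1 ends]
  2='ee' goto b→3
  3='eeb' goto c→4
  4='eebc' goto d→5
  5='eebcd' goto b→6
  6='eebcdb' goto ·  [P0 ends]
  7='d' goto b→8
  8='db' goto ·  [P2 ends]

Failure links (BFS by depth):
  n1('e'): parent n0 fail=0; on 'e' 0 → fail=0;  out {1}∪∅={1}
  n7('d'): parent n0 fail=0; on 'd' 0 → fail=0;  out ∅∪∅=∅
  n2('ee'): parent n1 fail=0; on 'e' 0 → fail=1;  out ∅∪{1}={1}
  n8('db'): parent n7 fail=0; on 'b' 0 → fail=0;  out {2}∪∅={2}
  n3('eeb'): parent n2 fail=1; on 'b' 1→0 → fail=0;  out ∅∪∅=∅
  n4('eebc'): parent n3 fail=0; on 'c' 0 → fail=0;  out ∅∪∅=∅
  n5('eebcd'): parent n4 fail=0; on 'd' 0 → fail=7;  out ∅∪∅=∅
  n6('eebcdb'): parent n5 fail=7; on 'b' 7 → fail=8;  out {0}∪{2}={0,2}

Text stream:
[0] read 'd'  n0⇒n7
[1] read 'd'  n7⇒n7 (fail-walked)
[2] read 'b'  n7⇒n8  ** P2@[1:2]
[3] read 'b'  n8⇒n0 (fail-walked)
[4] read 'e'  n0⇒n1  ** P1@[4:4]
[5] read 'e'  n1⇒n2  ** P1@[5:5]
[6] read 'b'  n2⇒n3
[7] read 'c'  n3⇒n4
[8] read 'd'  n4⇒n5
[9] read 'b'  n5⇒n6  ** P0@[4:9],P2@[8:9]
[10] read 'd'  n6⇒n7 (fail-walked)
[11] read 'b'  n7⇒n8  ** P2@[10:11]
[12] read 'e'  n8⇒n1 (fail-walked)  ** P1@[12:12]
[13] read 'e'  n1⇒n2  ** P1@[13:13]
[14] read 'b'  n2⇒n3
[15] read 'c'  n3⇒n4
[16] read 'd'  n4⇒n5
[17] read 'b'  n5⇒n6  ** P0@[12:17],P2@[16:17]
[18] read 'e'  n6⇒n1 (fail-walked)  ** P1@[18:18]
[19] read 'c'  n1⇒n0 (fail-walked)
[20] read 'd'  n0⇒n7
[21] read 'e'  n7⇒n1 (fail-walked)  ** P1@[21:21]
[22] read 'b'  n1⇒n0 (fail-walked)
[23] read 'b'  n0⇒n0
[24] read 'e'  n0⇒n1  ** P1@[24:24]
[25] read 'e'  n1⇒n2  ** P1@[25:25]
[26] read 'b'  n2⇒n3
[27] read 'c'  n3⇒n4
[28] read 'd'  n4⇒n5
[29] read 'b'  n5⇒n6  ** P0@[24:29],P2@[28:29]
[30] read 'd'  n6⇒n7 (fail-walked)
[31] read 'c'  n7⇒n0 (fail-walked)
[32] read 'e'  n0⇒n1  ** P1@[32:32]
[33] read 'e'  n1⇒n2  ** P1@[33:33]
[34] read 'b'  n2⇒n3
[35] read 'c'  n3⇒n4
[36] read 'd'  n4⇒n5
[37] read 'b'  n5⇒n6  ** P0@[32:37],P2@[36:37]
[38] read 'b'  n6⇒n0 (fail-walked)
[39] read 'b'  n0⇒n0

Matches: [[2,2],[4,1],[5,1],[9,0],[9,2],[11,2],[12,1],[13,1],[17,0],[17,2],[18,1],[21,1],[24,1],[25,1],[29,0],[29,2],[32,1],[33,1],[37,0],[37,2]]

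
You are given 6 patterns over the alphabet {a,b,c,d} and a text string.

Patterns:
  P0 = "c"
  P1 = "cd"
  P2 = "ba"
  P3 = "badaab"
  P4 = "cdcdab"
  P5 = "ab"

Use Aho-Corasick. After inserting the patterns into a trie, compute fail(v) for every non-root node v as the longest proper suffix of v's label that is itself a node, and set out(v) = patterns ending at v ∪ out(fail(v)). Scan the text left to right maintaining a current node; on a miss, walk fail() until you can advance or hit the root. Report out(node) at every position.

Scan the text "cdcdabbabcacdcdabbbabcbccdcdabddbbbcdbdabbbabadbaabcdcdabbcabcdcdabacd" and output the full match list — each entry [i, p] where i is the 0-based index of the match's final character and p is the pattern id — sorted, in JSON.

Build automaton:
Trie nodes:
  0='ε' goto a→13 b→3 c→1
  1='c' goto d→2  [P0 ends]
  2='cd' goto c→9  [P1 ends]
  3='b' goto a→4
  4='ba' goto d→5  [P2 ends]
  5='bad' goto a→6
  6='bada' goto a→7
  7='badaa' goto b→8
  8='badaab' goto ·  [P3 ends]
  9='cdc' goto d→10
  10='cdcd' goto a→11
  11='cdcda' goto b→12
  12='cdcdab' goto ·  [P4 ends]
  13='a' goto b→14
  14='ab' goto ·  [P5 ends]

BFS fail/out derivation:
  n1('c'): parent n0 fail=0; on 'c' 0 → fail=0;  out {0}∪∅={0}
  n3('b'): parent n0 fail=0; on 'b' 0 → fail=0;  out ∅∪∅=∅
  n13('a'): parent n0 fail=0; on 'a' 0 → fail=0;  out ∅∪∅=∅
  n2('cd'): parent n1 fail=0; on 'd' 0 → fail=0;  out {1}∪∅={1}
  n4('ba'): parent n3 fail=0; on 'a' 0 → fail=13;  out {2}∪∅={2}
  n14('ab'): parent n13 fail=0; on 'b' 0 → fail=3;  out {5}∪∅={5}
  n5('bad'): parent n4 fail=13; on 'd' 13→0 → fail=0;  out ∅∪∅=∅
  n9('cdc'): parent n2 fail=0; on 'c' 0 → fail=1;  out ∅∪{0}={0}
  n6('bada'): parent n5 fail=0; on 'a' 0 → fail=13;  out ∅∪∅=∅
  n10('cdcd'): parent n9 fail=1; on 'd' 1 → fail=2;  out ∅∪{1}={1}
  n7('badaa'): parent n6 fail=13; on 'a' 13→0 → fail=13;  out ∅∪∅=∅
  n11('cdcda'): parent n10 fail=2; on 'a' 2→0 → fail=13;  out ∅∪∅=∅
  n8('badaab'): parent n7 fail=13; on 'b' 13 → fail=14;  out {3}∪{5}={3,5}
  n12('cdcdab'): parent n11 fail=13; on 'b' 13 → fail=14;  out {4}∪{5}={4,5}

Run:
i=0 'c': node 0→1  ** P0@[0:0]
i=1 'd': node 1→2  ** P1@[0:1]
i=2 'c': node 2→9  ** P0@[2:2]
i=3 'd': node 9→10  ** P1@[2:3]
i=4 'a': node 10→11
i=5 'b': node 11→12  ** P4@[0:5],P5@[4:5]
i=6 'b': node 12→3 ·f
i=7 'a': node 3→4  ** P2@[6:7]
i=8 'b': node 4→14 ·f  ** P5@[7:8]
i=9 'c': node 14→1 ·f  ** P0@[9:9]
i=10 'a': node 1→13 ·f
i=11 'c': node 13→1 ·f  ** P0@[11:11]
i=12 'd': node 1→2  ** P1@[11:12]
i=13 'c': node 2→9  ** P0@[13:13]
i=14 'd': node 9→10  ** P1@[13:14]
i=15 'a': node 10→11
i=16 'b': node 11→12  ** P4@[11:16],P5@[15:16]
i=17 'b': node 12→3 ·f
i=18 'b': node 3→3 ·f
i=19 'a': node 3→4  ** P2@[18:19]
i=20 'b': node 4→14 ·f  ** P5@[19:20]
i=21 'c': node 14→1 ·f  ** P0@[21:21]
i=22 'b': node 1→3 ·f
i=23 'c': node 3→1 ·f  ** P0@[23:23]
i=24 'c': node 1→1 ·f  ** P0@[24:24]
i=25 'd': node 1→2  ** P1@[24:25]
i=26 'c': node 2→9  ** P0@[26:26]
i=27 'd': node 9→10  ** P1@[26:27]
i=28 'a': node 10→11
i=29 'b': node 11→12  ** P4@[24:29],P5@[28:29]
i=30 'd': node 12→0 ·f
i=31 'd': node 0→0
i=32 'b': node 0→3
i=33 'b': node 3→3 ·f
i=34 'b': node 3→3 ·f
i=35 'c': node 3→1 ·f  ** P0@[35:35]
i=36 'd': node 1→2  ** P1@[35:36]
i=37 'b': node 2→3 ·f
i=38 'd': node 3→0 ·f
i=39 'a': node 0→13
i=40 'b': node 13→14  ** P5@[39:40]
i=41 'b': node 14→3 ·f
i=42 'b': node 3→3 ·f
i=43 'a': node 3→4  ** P2@[42:43]
i=44 'b': node 4→14 ·f  ** P5@[43:44]
i=45 'a': node 14→4 ·f  ** P2@[44:45]
i=46 'd': node 4→5
i=47 'b': node 5→3 ·f
i=48 'a': node 3→4  ** P2@[47:48]
i=49 'a': node 4→13 ·f
i=50 'b': node 13→14  ** P5@[49:50]
i=51 'c': node 14→1 ·f  ** P0@[51:51]
i=52 'd': node 1→2  ** P1@[51:52]
i=53 'c': node 2→9  ** P0@[53:53]
i=54 'd': node 9→10  ** P1@[53:54]
i=55 'a': node 10→11
i=56 'b': node 11→12  ** P4@[51:56],P5@[55:56]
i=57 'b': node 12→3 ·f
i=58 'c': node 3→1 ·f  ** P0@[58:58]
i=59 'a': node 1→13 ·f
i=60 'b': node 13→14  ** P5@[59:60]
i=61 'c': node 14→1 ·f  ** P0@[61:61]
i=62 'd': node 1→2  ** P1@[61:62]
i=63 'c': node 2→9  ** P0@[63:63]
i=64 'd': node 9→10  ** P1@[63:64]
i=65 'a': node 10→11
i=66 'b': node 11→12  ** P4@[61:66],P5@[65:66]
i=67 'a': node 12→4 ·f  ** P2@[66:67]
i=68 'c': node 4→1 ·f  ** P0@[68:68]
i=69 'd': node 1→2  ** P1@[68:69]

All matches (sorted): [[0,0],[1,1],[2,0],[3,1],[5,4],[5,5],[7,2],[8,5],[9,0],[11,0],[12,1],[13,0],[14,1],[16,4],[16,5],[19,2],[20,5],[21,0],[23,0],[24,0],[25,1],[26,0],[27,1],[29,4],[29,5],[35,0],[36,1],[40,5],[43,2],[44,5],[45,2],[48,2],[50,5],[51,0],[52,1],[53,0],[54,1],[56,4],[56,5],[58,0],[60,5],[61,0],[62,1],[63,0],[64,1],[66,4],[66,5],[67,2],[68,0],[69,1]]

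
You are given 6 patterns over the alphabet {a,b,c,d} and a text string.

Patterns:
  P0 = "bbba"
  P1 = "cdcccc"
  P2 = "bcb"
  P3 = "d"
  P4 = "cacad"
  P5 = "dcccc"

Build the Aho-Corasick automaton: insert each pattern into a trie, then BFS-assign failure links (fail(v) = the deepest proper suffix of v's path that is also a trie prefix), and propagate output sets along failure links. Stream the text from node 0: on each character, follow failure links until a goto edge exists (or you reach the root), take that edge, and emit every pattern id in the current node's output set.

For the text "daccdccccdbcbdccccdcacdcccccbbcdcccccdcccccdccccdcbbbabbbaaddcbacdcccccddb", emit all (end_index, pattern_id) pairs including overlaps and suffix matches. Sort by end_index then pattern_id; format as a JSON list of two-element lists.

Build automaton:
Trie nodes:
  n0 'ε': b→1 c→5 d→13
  n1 'b': b→2 c→11
  n2 'bb': b→3
  n3 'bbb': a→4
  n4 'bbba': ·  ←P0
  n5 'c': a→14 d→6
  n6 'cd': c→7
  n7 'cdc': c→8
  n8 'cdcc': c→9
  n9 'cdccc': c→10
  n10 'cdcccc': ·  ←P1
  n11 'bc': b→12
  n12 'bcb': ·  ←P2
  n13 'd': c→18  ←P3
  n14 'ca': c→15
  n15 'cac': a→16
  n16 'caca': d→17
  n17 'cacad': ·  ←P4
  n18 'dc': c→19
  n19 'dcc': c→20
  n20 'dccc': c→21
  n21 'dcccc': ·  ←P5

BFS fail/out derivation:
  fail(1) 'b': from fail(0)=0 chase 'b': 0 ⇒ 0;  out=∅∪out(0)=∅
  fail(5) 'c': from fail(0)=0 chase 'c': 0 ⇒ 0;  out=∅∪out(0)=∅
  fail(13) 'd': from fail(0)=0 chase 'd': 0 ⇒ 0;  out={3}∪out(0)={3}
  fail(2) 'bb': from fail(1)=0 chase 'b': 0 ⇒ 1;  out=∅∪out(1)=∅
  fail(6) 'cd': from fail(5)=0 chase 'd': 0 ⇒ 13;  out=∅∪out(13)={3}
  fail(11) 'bc': from fail(1)=0 chase 'c': 0 ⇒ 5;  out=∅∪out(5)=∅
  fail(14) 'ca': from fail(5)=0 chase 'a': 0 ⇒ 0;  out=∅∪out(0)=∅
  fail(18) 'dc': from fail(13)=0 chase 'c': 0 ⇒ 5;  out=∅∪out(5)=∅
  fail(3) 'bbb': from fail(2)=1 chase 'b': 1 ⇒ 2;  out=∅∪out(2)=∅
  fail(7) 'cdc': from fail(6)=13 chase 'c': 13 ⇒ 18;  out=∅∪out(18)=∅
  fail(12) 'bcb': from fail(11)=5 chase 'b': 5→0 ⇒ 1;  out={2}∪out(1)={2}
  fail(15) 'cac': from fail(14)=0 chase 'c': 0 ⇒ 5;  out=∅∪out(5)=∅
  fail(19) 'dcc': from fail(18)=5 chase 'c': 5→0 ⇒ 5;  out=∅∪out(5)=∅
  fail(4) 'bbba': from fail(3)=2 chase 'a': 2→1→0 ⇒ 0;  out={0}∪out(0)={0}
  fail(8) 'cdcc': from fail(7)=18 chase 'c': 18 ⇒ 19;  out=∅∪out(19)=∅
  fail(16) 'caca': from fail(15)=5 chase 'a': 5 ⇒ 14;  out=∅∪out(14)=∅
  fail(20) 'dccc': from fail(19)=5 chase 'c': 5→0 ⇒ 5;  out=∅∪out(5)=∅
  fail(9) 'cdccc': from fail(8)=19 chase 'c': 19 ⇒ 20;  out=∅∪out(20)=∅
  fail(17) 'cacad': from fail(16)=14 chase 'd': 14→0 ⇒ 13;  out={4}∪out(13)={3,4}
  fail(21) 'dcccc': from fail(20)=5 chase 'c': 5→0 ⇒ 5;  out={5}∪out(5)={5}
  fail(10) 'cdcccc': from fail(9)=20 chase 'c': 20 ⇒ 21;  out={1}∪out(21)={1,5}

Run:
pos 0 'd': at 13  → match P3@[0:0]
pos 1 'a': at 0 (via fail)
pos 2 'c': at 5
pos 3 'c': at 5 (via fail)
pos 4 'd': at 6  → match P3@[4:4]
pos 5 'c': at 7
pos 6 'c': at 8
pos 7 'c': at 9
pos 8 'c': at 10  → match P1@[3:8],P5@[4:8]
pos 9 'd': at 6 (via fail)  → match P3@[9:9]
pos 10 'b': at 1 (via fail)
pos 11 'c': at 11
pos 12 'b': at 12  → match P2@[10:12]
pos 13 'd': at 13 (via fail)  → match P3@[13:13]
pos 14 'c': at 18
pos 15 'c': at 19
pos 16 'c': at 20
pos 17 'c': at 21  → match P5@[13:17]
pos 18 'd': at 6 (via fail)  → match P3@[18:18]
pos 19 'c': at 7
pos 20 'a': at 14 (via fail)
pos 21 'c': at 15
pos 22 'd': at 6 (via fail)  → match P3@[22:22]
pos 23 'c': at 7
pos 24 'c': at 8
pos 25 'c': at 9
pos 26 'c': at 10  → match P1@[21:26],P5@[22:26]
pos 27 'c': at 5 (via fail)
pos 28 'b': at 1 (via fail)
pos 29 'b': at 2
pos 30 'c': at 11 (via fail)
pos 31 'd': at 6 (via fail)  → match P3@[31:31]
pos 32 'c': at 7
pos 33 'c': at 8
pos 34 'c': at 9
pos 35 'c': at 10  → match P1@[30:35],P5@[31:35]
pos 36 'c': at 5 (via fail)
pos 37 'd': at 6  → match P3@[37:37]
pos 38 'c': at 7
pos 39 'c': at 8
pos 40 'c': at 9
pos 41 'c': at 10  → match P1@[36:41],P5@[37:41]
pos 42 'c': at 5 (via fail)
pos 43 'd': at 6  → match P3@[43:43]
pos 44 'c': at 7
pos 45 'c': at 8
pos 46 'c': at 9
pos 47 'c': at 10  → match P1@[42:47],P5@[43:47]
pos 48 'd': at 6 (via fail)  → match P3@[48:48]
pos 49 'c': at 7
pos 50 'b': at 1 (via fail)
pos 51 'b': at 2
pos 52 'b': at 3
pos 53 'a': at 4  → match P0@[50:53]
pos 54 'b': at 1 (via fail)
pos 55 'b': at 2
pos 56 'b': at 3
pos 57 'a': at 4  → match P0@[54:57]
pos 58 'a': at 0 (via fail)
pos 59 'd': at 13  → match P3@[59:59]
pos 60 'd': at 13 (via fail)  → match P3@[60:60]
pos 61 'c': at 18
pos 62 'b': at 1 (via fail)
pos 63 'a': at 0 (via fail)
pos 64 'c': at 5
pos 65 'd': at 6  → match P3@[65:65]
pos 66 'c': at 7
pos 67 'c': at 8
pos 68 'c': at 9
pos 69 'c': at 10  → match P1@[64:69],P5@[65:69]
pos 70 'c': at 5 (via fail)
pos 71 'd': at 6  → match P3@[71:71]
pos 72 'd': at 13 (via fail)  → match P3@[72:72]
pos 73 'b': at 1 (via fail)

All matches (sorted): [[0,3],[4,3],[8,1],[8,5],[9,3],[12,2],[13,3],[17,5],[18,3],[22,3],[26,1],[26,5],[31,3],[35,1],[35,5],[37,3],[41,1],[41,5],[43,3],[47,1],[47,5],[48,3],[53,0],[57,0],[59,3],[60,3],[65,3],[69,1],[69,5],[71,3],[72,3]]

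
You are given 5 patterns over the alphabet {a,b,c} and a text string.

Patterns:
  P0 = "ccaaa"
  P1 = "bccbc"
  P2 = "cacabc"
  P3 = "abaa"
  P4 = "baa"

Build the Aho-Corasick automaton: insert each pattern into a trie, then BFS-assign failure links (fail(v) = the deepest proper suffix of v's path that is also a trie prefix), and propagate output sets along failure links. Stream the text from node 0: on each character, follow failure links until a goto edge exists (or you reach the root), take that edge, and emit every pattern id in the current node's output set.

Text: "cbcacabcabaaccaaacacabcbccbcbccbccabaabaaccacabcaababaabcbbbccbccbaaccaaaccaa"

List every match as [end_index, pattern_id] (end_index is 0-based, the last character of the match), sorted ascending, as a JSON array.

Construct AC machine:
Trie nodes:
  0='ε' goto a→16 b→6 c→1
  1='c' goto a→11 c→2
  2='cc' goto a→3
  3='cca' goto a→4
  4='ccaa' goto a→5
  5='ccaaa' goto ·  [P0 ends]
  6='b' goto a→20 c→7
  7='bc' goto c→8
  8='bcc' goto b→9
  9='bccb' goto c→10
  10='bccbc' goto ·  [P1 ends]
  11='ca' goto c→12
  12='cac' goto a→13
  13='caca' goto b→14
  14='cacab' goto c→15
  15='cacabc' goto ·  [P2 ends]
  16='a' goto b→17
  17='ab' goto a→18
  18='aba' goto a→19
  19='abaa' goto ·  [P3 ends]
  20='ba' goto a→21
  21='baa' goto ·  [P4 ends]

Failure links (BFS by depth):
  fail(1) 'c': from fail(0)=0 chase 'c': 0 ⇒ 0;  out=∅∪out(0)=∅
  fail(6) 'b': from fail(0)=0 chase 'b': 0 ⇒ 0;  out=∅∪out(0)=∅
  fail(16) 'a': from fail(0)=0 chase 'a': 0 ⇒ 0;  out=∅∪out(0)=∅
  fail(2) 'cc': from fail(1)=0 chase 'c': 0 ⇒ 1;  out=∅∪out(1)=∅
  fail(7) 'bc': from fail(6)=0 chase 'c': 0 ⇒ 1;  out=∅∪out(1)=∅
  fail(11) 'ca': from fail(1)=0 chase 'a': 0 ⇒ 16;  out=∅∪out(16)=∅
  fail(17) 'ab': from fail(16)=0 chase 'b': 0 ⇒ 6;  out=∅∪out(6)=∅
  fail(20) 'ba': from fail(6)=0 chase 'a': 0 ⇒ 16;  out=∅∪out(16)=∅
  fail(3) 'cca': from fail(2)=1 chase 'a': 1 ⇒ 11;  out=∅∪out(11)=∅
  fail(8) 'bcc': from fail(7)=1 chase 'c': 1 ⇒ 2;  out=∅∪out(2)=∅
  fail(12) 'cac': from fail(11)=16 chase 'c': 16→0 ⇒ 1;  out=∅∪out(1)=∅
  fail(18) 'aba': from fail(17)=6 chase 'a': 6 ⇒ 20;  out=∅∪out(20)=∅
  fail(21) 'baa': from fail(20)=16 chase 'a': 16→0 ⇒ 16;  out={4}∪out(16)={4}
  fail(4) 'ccaa': from fail(3)=11 chase 'a': 11→16→0 ⇒ 16;  out=∅∪out(16)=∅
  fail(9) 'bccb': from fail(8)=2 chase 'b': 2→1→0 ⇒ 6;  out=∅∪out(6)=∅
  fail(13) 'caca': from fail(12)=1 chase 'a': 1 ⇒ 11;  out=∅∪out(11)=∅
  fail(19) 'abaa': from fail(18)=20 chase 'a': 20 ⇒ 21;  out={3}∪out(21)={3,4}
  fail(5) 'ccaaa': from fail(4)=16 chase 'a': 16→0 ⇒ 16;  out={0}∪out(16)={0}
  fail(10) 'bccbc': from fail(9)=6 chase 'c': 6 ⇒ 7;  out={1}∪out(7)={1}
  fail(14) 'cacab': from fail(13)=11 chase 'b': 11→16 ⇒ 17;  out=∅∪out(17)=∅
  fail(15) 'cacabc': from fail(14)=17 chase 'c': 17→6 ⇒ 7;  out={2}∪out(7)={2}

Text stream:
[0] read 'c'  n0⇒n1
[1] read 'b'  n1⇒n6 (fail-walked)
[2] read 'c'  n6⇒n7
[3] read 'a'  n7⇒n11 (fail-walked)
[4] read 'c'  n11⇒n12
[5] read 'a'  n12⇒n13
[6] read 'b'  n13⇒n14
[7] read 'c'  n14⇒n15  ** P2@[2:7]
[8] read 'a'  n15⇒n11 (fail-walked)
[9] read 'b'  n11⇒n17 (fail-walked)
[10] read 'a'  n17⇒n18
[11] read 'a'  n18⇒n19  ** P3@[8:11],P4@[9:11]
[12] read 'c'  n19⇒n1 (fail-walked)
[13] read 'c'  n1⇒n2
[14] read 'a'  n2⇒n3
[15] read 'a'  n3⇒n4
[16] read 'a'  n4⇒n5  ** P0@[12:16]
[17] read 'c'  n5⇒n1 (fail-walked)
[18] read 'a'  n1⇒n11
[19] read 'c'  n11⇒n12
[20] read 'a'  n12⇒n13
[21] read 'b'  n13⇒n14
[22] read 'c'  n14⇒n15  ** P2@[17:22]
[23] read 'b'  n15⇒n6 (fail-walked)
[24] read 'c'  n6⇒n7
[25] read 'c'  n7⇒n8
[26] read 'b'  n8⇒n9
[27] read 'c'  n9⇒n10  ** P1@[23:27]
[28] read 'b'  n10⇒n6 (fail-walked)
[29] read 'c'  n6⇒n7
[30] read 'c'  n7⇒n8
[31] read 'b'  n8⇒n9
[32] read 'c'  n9⇒n10  ** P1@[28:32]
[33] read 'c'  n10⇒n8 (fail-walked)
[34] read 'a'  n8⇒n3 (fail-walked)
[35] read 'b'  n3⇒n17 (fail-walked)
[36] read 'a'  n17⇒n18
[37] read 'a'  n18⇒n19  ** P3@[34:37],P4@[35:37]
[38] read 'b'  n19⇒n17 (fail-walked)
[39] read 'a'  n17⇒n18
[40] read 'a'  n18⇒n19  ** P3@[37:40],P4@[38:40]
[41] read 'c'  n19⇒n1 (fail-walked)
[42] read 'c'  n1⇒n2
[43] read 'a'  n2⇒n3
[44] read 'c'  n3⇒n12 (fail-walked)
[45] read 'a'  n12⇒n13
[46] read 'b'  n13⇒n14
[47] read 'c'  n14⇒n15  ** P2@[42:47]
[48] read 'a'  n15⇒n11 (fail-walked)
[49] read 'a'  n11⇒n16 (fail-walked)
[50] read 'b'  n16⇒n17
[51] read 'a'  n17⇒n18
[52] read 'b'  n18⇒n17 (fail-walked)
[53] read 'a'  n17⇒n18
[54] read 'a'  n18⇒n19  ** P3@[51:54],P4@[52:54]
[55] read 'b'  n19⇒n17 (fail-walked)
[56] read 'c'  n17⇒n7 (fail-walked)
[57] read 'b'  n7⇒n6 (fail-walked)
[58] read 'b'  n6⇒n6 (fail-walked)
[59] read 'b'  n6⇒n6 (fail-walked)
[60] read 'c'  n6⇒n7
[61] read 'c'  n7⇒n8
[62] read 'b'  n8⇒n9
[63] read 'c'  n9⇒n10  ** P1@[59:63]
[64] read 'c'  n10⇒n8 (fail-walked)
[65] read 'b'  n8⇒n9
[66] read 'a'  n9⇒n20 (fail-walked)
[67] read 'a'  n20⇒n21  ** P4@[65:67]
[68] read 'c'  n21⇒n1 (fail-walked)
[69] read 'c'  n1⇒n2
[70] read 'a'  n2⇒n3
[71] read 'a'  n3⇒n4
[72] read 'a'  n4⇒n5  ** P0@[68:72]
[73] read 'c'  n5⇒n1 (fail-walked)
[74] read 'c'  n1⇒n2
[75] read 'a'  n2⇒n3
[76] read 'a'  n3⇒n4

Result: [[7,2],[11,3],[11,4],[16,0],[22,2],[27,1],[32,1],[37,3],[37,4],[40,3],[40,4],[47,2],[54,3],[54,4],[63,1],[67,4],[72,0]]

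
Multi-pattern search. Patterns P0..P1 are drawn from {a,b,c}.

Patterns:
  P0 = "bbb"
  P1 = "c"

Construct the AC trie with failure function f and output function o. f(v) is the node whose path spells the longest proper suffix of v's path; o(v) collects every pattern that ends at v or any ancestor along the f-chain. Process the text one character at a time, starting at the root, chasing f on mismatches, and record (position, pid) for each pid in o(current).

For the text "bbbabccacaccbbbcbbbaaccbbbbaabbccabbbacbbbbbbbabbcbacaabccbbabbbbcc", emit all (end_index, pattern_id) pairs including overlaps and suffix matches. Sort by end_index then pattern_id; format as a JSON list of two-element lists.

Build:
Trie nodes:
  n0 'ε': b→1 c→4
  n1 'b': b→2
  n2 'bb': b→3
  n3 'bbb': ·  ←P0
  n4 'c': ·  ←P1

Failure links (BFS by depth):
  n1('b'): parent n0 fail=0; on 'b' 0 → fail=0;  out ∅∪∅=∅
  n4('c'): parent n0 fail=0; on 'c' 0 → fail=0;  out {1}∪∅={1}
  n2('bb'): parent n1 fail=0; on 'b' 0 → fail=1;  out ∅∪∅=∅
  n3('bbb'): parent n2 fail=1; on 'b' 1 → fail=2;  out {0}∪∅={0}

Scan:
i=0 'b': node 0→1
i=1 'b': node 1→2
i=2 'b': node 2→3  emit P0@[0:2]
i=3 'a': node 3→0 (fail-walked)
i=4 'b': node 0→1
i=5 'c': node 1→4 (fail-walked)  emit P1@[5:5]
i=6 'c': node 4→4 (fail-walked)  emit P1@[6:6]
i=7 'a': node 4→0 (fail-walked)
i=8 'c': node 0→4  emit P1@[8:8]
i=9 'a': node 4→0 (fail-walked)
i=10 'c': node 0→4  emit P1@[10:10]
i=11 'c': node 4→4 (fail-walked)  emit P1@[11:11]
i=12 'b': node 4→1 (fail-walked)
i=13 'b': node 1→2
i=14 'b': node 2→3  emit P0@[12:14]
i=15 'c': node 3→4 (fail-walked)  emit P1@[15:15]
i=16 'b': node 4→1 (fail-walked)
i=17 'b': node 1→2
i=18 'b': node 2→3  emit P0@[16:18]
i=19 'a': node 3→0 (fail-walked)
i=20 'a': node 0→0
i=21 'c': node 0→4  emit P1@[21:21]
i=22 'c': node 4→4 (fail-walked)  emit P1@[22:22]
i=23 'b': node 4→1 (fail-walked)
i=24 'b': node 1→2
i=25 'b': node 2→3  emit P0@[23:25]
i=26 'b': node 3→3 (fail-walked)  emit P0@[24:26]
i=27 'a': node 3→0 (fail-walked)
i=28 'a': node 0→0
i=29 'b': node 0→1
i=30 'b': node 1→2
i=31 'c': node 2→4 (fail-walked)  emit P1@[31:31]
i=32 'c': node 4→4 (fail-walked)  emit P1@[32:32]
i=33 'a': node 4→0 (fail-walked)
i=34 'b': node 0→1
i=35 'b': node 1→2
i=36 'b': node 2→3  emit P0@[34:36]
i=37 'a': node 3→0 (fail-walked)
i=38 'c': node 0→4  emit P1@[38:38]
i=39 'b': node 4→1 (fail-walked)
i=40 'b': node 1→2
i=41 'b': node 2→3  emit P0@[39:41]
i=42 'b': node 3→3 (fail-walked)  emit P0@[40:42]
i=43 'b': node 3→3 (fail-walked)  emit P0@[41:43]
i=44 'b': node 3→3 (fail-walked)  emit P0@[42:44]
i=45 'b': node 3→3 (fail-walked)  emit P0@[43:45]
i=46 'a': node 3→0 (fail-walked)
i=47 'b': node 0→1
i=48 'b': node 1→2
i=49 'c': node 2→4 (fail-walked)  emit P1@[49:49]
i=50 'b': node 4→1 (fail-walked)
i=51 'a': node 1→0 (fail-walked)
i=52 'c': node 0→4  emit P1@[52:52]
i=53 'a': node 4→0 (fail-walked)
i=54 'a': node 0→0
i=55 'b': node 0→1
i=56 'c': node 1→4 (fail-walked)  emit P1@[56:56]
i=57 'c': node 4→4 (fail-walked)  emit P1@[57:57]
i=58 'b': node 4→1 (fail-walked)
i=59 'b': node 1→2
i=60 'a': node 2→0 (fail-walked)
i=61 'b': node 0→1
i=62 'b': node 1→2
i=63 'b': node 2→3  emit P0@[61:63]
i=64 'b': node 3→3 (fail-walked)  emit P0@[62:64]
i=65 'c': node 3→4 (fail-walked)  emit P1@[65:65]
i=66 'c': node 4→4 (fail-walked)  emit P1@[66:66]

All matches (sorted): [[2,0],[5,1],[6,1],[8,1],[10,1],[11,1],[14,0],[15,1],[18,0],[21,1],[22,1],[25,0],[26,0],[31,1],[32,1],[36,0],[38,1],[41,0],[42,0],[43,0],[44,0],[45,0],[49,1],[52,1],[56,1],[57,1],[63,0],[64,0],[65,1],[66,1]]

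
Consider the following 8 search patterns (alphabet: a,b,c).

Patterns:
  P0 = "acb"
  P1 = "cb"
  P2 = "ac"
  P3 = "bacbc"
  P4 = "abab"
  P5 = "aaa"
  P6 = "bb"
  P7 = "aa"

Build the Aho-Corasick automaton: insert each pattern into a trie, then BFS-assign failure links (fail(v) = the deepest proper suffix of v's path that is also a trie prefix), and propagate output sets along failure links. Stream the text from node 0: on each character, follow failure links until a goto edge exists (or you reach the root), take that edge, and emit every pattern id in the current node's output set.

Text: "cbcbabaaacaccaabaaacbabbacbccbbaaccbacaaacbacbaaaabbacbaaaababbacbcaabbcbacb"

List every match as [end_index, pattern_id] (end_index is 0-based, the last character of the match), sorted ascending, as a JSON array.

Build automaton:
Trie (insert patterns):
  n0 'ε': a→1 b→6 c→4
  n1 'a': a→14 b→11 c→2
  n2 'ac': b→3  ←P2
  n3 'acb': ·  ←P0
  n4 'c': b→5
  n5 'cb': ·  ←P1
  n6 'b': a→7 b→16
  n7 'ba': c→8
  n8 'bac': b→9
  n9 'bacb': c→10
  n10 'bacbc': ·  ←P3
  n11 'ab': a→12
  n12 'aba': b→13
  n13 'abab': ·  ←P4
  n14 'aa': a→15  ←P7
  n15 'aaa': ·  ←P5
  n16 'bb': ·  ←P6

Failure links (BFS by depth):
  n1('a'): parent n0 fail=0; on 'a' 0 → fail=0;  out ∅∪∅=∅
  n4('c'): parent n0 fail=0; on 'c' 0 → fail=0;  out ∅∪∅=∅
  n6('b'): parent n0 fail=0; on 'b' 0 → fail=0;  out ∅∪∅=∅
  n2('ac'): parent n1 fail=0; on 'c' 0 → fail=4;  out {2}∪∅={2}
  n5('cb'): parent n4 fail=0; on 'b' 0 → fail=6;  out {1}∪∅={1}
  n7('ba'): parent n6 fail=0; on 'a' 0 → fail=1;  out ∅∪∅=∅
  n11('ab'): parent n1 fail=0; on 'b' 0 → fail=6;  out ∅∪∅=∅
  n14('aa'): parent n1 fail=0; on 'a' 0 → fail=1;  out {7}∪∅={7}
  n16('bb'): parent n6 fail=0; on 'b' 0 → fail=6;  out {6}∪∅={6}
  n3('acb'): parent n2 fail=4; on 'b' 4 → fail=5;  out {0}∪{1}={0,1}
  n8('bac'): parent n7 fail=1; on 'c' 1 → fail=2;  out ∅∪{2}={2}
  n12('aba'): parent n11 fail=6; on 'a' 6 → fail=7;  out ∅∪∅=∅
  n15('aaa'): parent n14 fail=1; on 'a' 1 → fail=14;  out {5}∪{7}={5,7}
  n9('bacb'): parent n8 fail=2; on 'b' 2 → fail=3;  out ∅∪{0,1}={0,1}
  n13('abab'): parent n12 fail=7; on 'b' 7→1 → fail=11;  out {4}∪∅={4}
  n10('bacbc'): parent n9 fail=3; on 'c' 3→5→6→0 → fail=4;  out {3}∪∅={3}

Run:
[0] read 'c'  n0⇒n4
[1] read 'b'  n4⇒n5  ** P1@[0:1]
[2] read 'c'  n5⇒n4 (via fail)
[3] read 'b'  n4⇒n5  ** P1@[2:3]
[4] read 'a'  n5⇒n7 (via fail)
[5] read 'b'  n7⇒n11 (via fail)
[6] read 'a'  n11⇒n12
[7] read 'a'  n12⇒n14 (via fail)  ** P7@[6:7]
[8] read 'a'  n14⇒n15  ** P5@[6:8],P7@[7:8]
[9] read 'c'  n15⇒n2 (via fail)  ** P2@[8:9]
[10] read 'a'  n2⇒n1 (via fail)
[11] read 'c'  n1⇒n2  ** P2@[10:11]
[12] read 'c'  n2⇒n4 (via fail)
[13] read 'a'  n4⇒n1 (via fail)
[14] read 'a'  n1⇒n14  ** P7@[13:14]
[15] read 'b'  n14⇒n11 (via fail)
[16] read 'a'  n11⇒n12
[17] read 'a'  n12⇒n14 (via fail)  ** P7@[16:17]
[18] read 'a'  n14⇒n15  ** P5@[16:18],P7@[17:18]
[19] read 'c'  n15⇒n2 (via fail)  ** P2@[18:19]
[20] read 'b'  n2⇒n3  ** P0@[18:20],P1@[19:20]
[21] read 'a'  n3⇒n7 (via fail)
[22] read 'b'  n7⇒n11 (via fail)
[23] read 'b'  n11⇒n16 (via fail)  ** P6@[22:23]
[24] read 'a'  n16⇒n7 (via fail)
[25] read 'c'  n7⇒n8  ** P2@[24:25]
[26] read 'b'  n8⇒n9  ** P0@[24:26],P1@[25:26]
[27] read 'c'  n9⇒n10  ** P3@[23:27]
[28] read 'c'  n10⇒n4 (via fail)
[29] read 'b'  n4⇒n5  ** P1@[28:29]
[30] read 'b'  n5⇒n16 (via fail)  ** P6@[29:30]
[31] read 'a'  n16⇒n7 (via fail)
[32] read 'a'  n7⇒n14 (via fail)  ** P7@[31:32]
[33] read 'c'  n14⇒n2 (via fail)  ** P2@[32:33]
[34] read 'c'  n2⇒n4 (via fail)
[35] read 'b'  n4⇒n5  ** P1@[34:35]
[36] read 'a'  n5⇒n7 (via fail)
[37] read 'c'  n7⇒n8  ** P2@[36:37]
[38] read 'a'  n8⇒n1 (via fail)
[39] read 'a'  n1⇒n14  ** P7@[38:39]
[40] read 'a'  n14⇒n15  ** P5@[38:40],P7@[39:40]
[41] read 'c'  n15⇒n2 (via fail)  ** P2@[40:41]
[42] read 'b'  n2⇒n3  ** P0@[40:42],P1@[41:42]
[43] read 'a'  n3⇒n7 (via fail)
[44] read 'c'  n7⇒n8  ** P2@[43:44]
[45] read 'b'  n8⇒n9  ** P0@[43:45],P1@[44:45]
[46] read 'a'  n9⇒n7 (via fail)
[47] read 'a'  n7⇒n14 (via fail)  ** P7@[46:47]
[48] read 'a'  n14⇒n15  ** P5@[46:48],P7@[47:48]
[49] read 'a'  n15⇒n15 (via fail)  ** P5@[47:49],P7@[48:49]
[50] read 'b'  n15⇒n11 (via fail)
[51] read 'b'  n11⇒n16 (via fail)  ** P6@[50:51]
[52] read 'a'  n16⇒n7 (via fail)
[53] read 'c'  n7⇒n8  ** P2@[52:53]
[54] read 'b'  n8⇒n9  ** P0@[52:54],P1@[53:54]
[55] read 'a'  n9⇒n7 (via fail)
[56] read 'a'  n7⇒n14 (via fail)  ** P7@[55:56]
[57] read 'a'  n14⇒n15  ** P5@[55:57],P7@[56:57]
[58] read 'a'  n15⇒n15 (via fail)  ** P5@[56:58],P7@[57:58]
[59] read 'b'  n15⇒n11 (via fail)
[60] read 'a'  n11⇒n12
[61] read 'b'  n12⇒n13  ** P4@[58:61]
[62] read 'b'  n13⇒n16 (via fail)  ** P6@[61:62]
[63] read 'a'  n16⇒n7 (via fail)
[64] read 'c'  n7⇒n8  ** P2@[63:64]
[65] read 'b'  n8⇒n9  ** P0@[63:65],P1@[64:65]
[66] read 'c'  n9⇒n10  ** P3@[62:66]
[67] read 'a'  n10⇒n1 (via fail)
[68] read 'a'  n1⇒n14  ** P7@[67:68]
[69] read 'b'  n14⇒n11 (via fail)
[70] read 'b'  n11⇒n16 (via fail)  ** P6@[69:70]
[71] read 'c'  n16⇒n4 (via fail)
[72] read 'b'  n4⇒n5  ** P1@[71:72]
[73] read 'a'  n5⇒n7 (via fail)
[74] read 'c'  n7⇒n8  ** P2@[73:74]
[75] read 'b'  n8⇒n9  ** P0@[73:75],P1@[74:75]

Matches: [[1,1],[3,1],[7,7],[8,5],[8,7],[9,2],[11,2],[14,7],[17,7],[18,5],[18,7],[19,2],[20,0],[20,1],[23,6],[25,2],[26,0],[26,1],[27,3],[29,1],[30,6],[32,7],[33,2],[35,1],[37,2],[39,7],[40,5],[40,7],[41,2],[42,0],[42,1],[44,2],[45,0],[45,1],[47,7],[48,5],[48,7],[49,5],[49,7],[51,6],[53,2],[54,0],[54,1],[56,7],[57,5],[57,7],[58,5],[58,7],[61,4],[62,6],[64,2],[65,0],[65,1],[66,3],[68,7],[70,6],[72,1],[74,2],[75,0],[75,1]]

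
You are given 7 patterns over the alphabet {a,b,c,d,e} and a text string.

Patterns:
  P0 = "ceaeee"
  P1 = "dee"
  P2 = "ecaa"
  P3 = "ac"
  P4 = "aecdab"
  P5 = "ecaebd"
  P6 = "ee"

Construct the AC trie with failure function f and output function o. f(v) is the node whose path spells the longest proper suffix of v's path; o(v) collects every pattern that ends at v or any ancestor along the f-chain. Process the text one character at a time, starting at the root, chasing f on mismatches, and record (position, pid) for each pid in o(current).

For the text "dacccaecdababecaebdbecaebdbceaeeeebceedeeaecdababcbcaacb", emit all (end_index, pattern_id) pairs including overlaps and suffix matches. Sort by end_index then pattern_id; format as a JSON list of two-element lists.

Build:
Trie (insert patterns):
  0='ε' goto a→14 c→1 d→7 e→10
  1='c' goto e→2
  2='ce' goto a→3
  3='cea' goto e→4
  4='ceae' goto e→5
  5='ceaee' goto e→6
  6='ceaeee' goto ·  ←P0
  7='d' goto e→8
  8='de' goto e→9
  9='dee' goto ·  ←P1
  10='e' goto c→11 e→24
  11='ec' goto a→12
  12='eca' goto a→13 e→21
  13='ecaa' goto ·  ←P2
  14='a' goto c→15 e→16
  15='ac' goto ·  ←P3
  16='ae' goto c→17
  17='aec' goto d→18
  18='aecd' goto a→19
  19='aecda' goto b→20
  20='aecdab' goto ·  ←P4
  21='ecae' goto b→22
  22='ecaeb' goto d→23
  23='ecaebd' goto ·  ←P5
  24='ee' goto ·  ←P6

BFS fail/out derivation:
  n1('c'): parent n0 fail=0; on 'c' 0 → fail=0;  out ∅∪∅=∅
  n7('d'): parent n0 fail=0; on 'd' 0 → fail=0;  out ∅∪∅=∅
  n10('e'): parent n0 fail=0; on 'e' 0 → fail=0;  out ∅∪∅=∅
  n14('a'): parent n0 fail=0; on 'a' 0 → fail=0;  out ∅∪∅=∅
  n2('ce'): parent n1 fail=0; on 'e' 0 → fail=10;  out ∅∪∅=∅
  n8('de'): parent n7 fail=0; on 'e' 0 → fail=10;  out ∅∪∅=∅
  n11('ec'): parent n10 fail=0; on 'c' 0 → fail=1;  out ∅∪∅=∅
  n15('ac'): parent n14 fail=0; on 'c' 0 → fail=1;  out {3}∪∅={3}
  n16('ae'): parent n14 fail=0; on 'e' 0 → fail=10;  out ∅∪∅=∅
  n24('ee'): parent n10 fail=0; on 'e' 0 → fail=10;  out {6}∪∅={6}
  n3('cea'): parent n2 fail=10; on 'a' 10→0 → fail=14;  out ∅∪∅=∅
  n9('dee'): parent n8 fail=10; on 'e' 10 → fail=24;  out {1}∪{6}={1,6}
  n12('eca'): parent n11 fail=1; on 'a' 1→0 → fail=14;  out ∅∪∅=∅
  n17('aec'): parent n16 fail=10; on 'c' 10 → fail=11;  out ∅∪∅=∅
  n4('ceae'): parent n3 fail=14; on 'e' 14 → fail=16;  out ∅∪∅=∅
  n13('ecaa'): parent n12 fail=14; on 'a' 14→0 → fail=14;  out {2}∪∅={2}
  n18('aecd'): parent n17 fail=11; on 'd' 11→1→0 → fail=7;  out ∅∪∅=∅
  n21('ecae'): parent n12 fail=14; on 'e' 14 → fail=16;  out ∅∪∅=∅
  n5('ceaee'): parent n4 fail=16; on 'e' 16→10 → fail=24;  out ∅∪{6}={6}
  n19('aecda'): parent n18 fail=7; on 'a' 7→0 → fail=14;  out ∅∪∅=∅
  n22('ecaeb'): parent n21 fail=16; on 'b' 16→10→0 → fail=0;  out ∅∪∅=∅
  n6('ceaeee'): parent n5 fail=24; on 'e' 24→10 → fail=24;  out {0}∪{6}={0,6}
  n20('aecdab'): parent n19 fail=14; on 'b' 14→0 → fail=0;  out {4}∪∅={4}
  n23('ecaebd'): parent n22 fail=0; on 'd' 0 → fail=7;  out {5}∪∅={5}

Scan:
i=0 'd': node 0→7
i=1 'a': node 7→14 ·f
i=2 'c': node 14→15  ** P3@[1:2]
i=3 'c': node 15→1 ·f
i=4 'c': node 1→1 ·f
i=5 'a': node 1→14 ·f
i=6 'e': node 14→16
i=7 'c': node 16→17
i=8 'd': node 17→18
i=9 'a': node 18→19
i=10 'b': node 19→20  ** P4@[5:10]
i=11 'a': node 20→14 ·f
i=12 'b': node 14→0 ·f
i=13 'e': node 0→10
i=14 'c': node 10→11
i=15 'a': node 11→12
i=16 'e': node 12→21
i=17 'b': node 21→22
i=18 'd': node 22→23  ** P5@[13:18]
i=19 'b': node 23→0 ·f
i=20 'e': node 0→10
i=21 'c': node 10→11
i=22 'a': node 11→12
i=23 'e': node 12→21
i=24 'b': node 21→22
i=25 'd': node 22→23  ** P5@[20:25]
i=26 'b': node 23→0 ·f
i=27 'c': node 0→1
i=28 'e': node 1→2
i=29 'a': node 2→3
i=30 'e': node 3→4
i=31 'e': node 4→5  ** P6@[30:31]
i=32 'e': node 5→6  ** P0@[27:32],P6@[31:32]
i=33 'e': node 6→24 ·f  ** P6@[32:33]
i=34 'b': node 24→0 ·f
i=35 'c': node 0→1
i=36 'e': node 1→2
i=37 'e': node 2→24 ·f  ** P6@[36:37]
i=38 'd': node 24→7 ·f
i=39 'e': node 7→8
i=40 'e': node 8→9  ** P1@[38:40],P6@[39:40]
i=41 'a': node 9→14 ·f
i=42 'e': node 14→16
i=43 'c': node 16→17
i=44 'd': node 17→18
i=45 'a': node 18→19
i=46 'b': node 19→20  ** P4@[41:46]
i=47 'a': node 20→14 ·f
i=48 'b': node 14→0 ·f
i=49 'c': node 0→1
i=50 'b': node 1→0 ·f
i=51 'c': node 0→1
i=52 'a': node 1→14 ·f
i=53 'a': node 14→14 ·f
i=54 'c': node 14→15  ** P3@[53:54]
i=55 'b': node 15→0 ·f

Result: [[2,3],[10,4],[18,5],[25,5],[31,6],[32,0],[32,6],[33,6],[37,6],[40,1],[40,6],[46,4],[54,3]]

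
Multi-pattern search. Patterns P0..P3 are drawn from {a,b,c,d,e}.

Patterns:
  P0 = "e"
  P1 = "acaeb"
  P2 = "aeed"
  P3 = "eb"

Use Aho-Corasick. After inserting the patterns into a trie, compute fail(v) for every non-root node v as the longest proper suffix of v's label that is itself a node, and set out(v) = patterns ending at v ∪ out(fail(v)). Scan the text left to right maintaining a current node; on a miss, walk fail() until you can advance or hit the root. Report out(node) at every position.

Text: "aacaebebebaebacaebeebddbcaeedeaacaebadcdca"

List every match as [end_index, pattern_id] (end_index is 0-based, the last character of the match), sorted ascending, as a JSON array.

Build automaton:
Trie (insert patterns):
  0='ε' goto a→2 e→1
  1='e' goto b→10  ←P0
  2='a' goto c→3 e→7
  3='ac' goto a→4
  4='aca' goto e→5
  5='acae' goto b→6
  6='acaeb' goto ·  ←P1
  7='ae' goto e→8
  8='aee' goto d→9
  9='aeed' goto ·  ←P2
  10='eb' goto ·  ←P3

Failure links (BFS by depth):
  n1('e'): parent n0 fail=0; on 'e' 0 → fail=0;  out {0}∪∅={0}
  n2('a'): parent n0 fail=0; on 'a' 0 → fail=0;  out ∅∪∅=∅
  n3('ac'): parent n2 fail=0; on 'c' 0 → fail=0;  out ∅∪∅=∅
  n7('ae'): parent n2 fail=0; on 'e' 0 → fail=1;  out ∅∪{0}={0}
  n10('eb'): parent n1 fail=0; on 'b' 0 → fail=0;  out {3}∪∅={3}
  n4('aca'): parent n3 fail=0; on 'a' 0 → fail=2;  out ∅∪∅=∅
  n8('aee'): parent n7 fail=1; on 'e' 1→0 → fail=1;  out ∅∪{0}={0}
  n5('acae'): parent n4 fail=2; on 'e' 2 → fail=7;  out ∅∪{0}={0}
  n9('aeed'): parent n8 fail=1; on 'd' 1→0 → fail=0;  out {2}∪∅={2}
  n6('acaeb'): parent n5 fail=7; on 'b' 7→1 → fail=10;  out {1}∪{3}={1,3}

Scan:
[0] read 'a'  n0⇒n2
[1] read 'a'  n2⇒n2 ·f
[2] read 'c'  n2⇒n3
[3] read 'a'  n3⇒n4
[4] read 'e'  n4⇒n5  → match P0@[4:4]
[5] read 'b'  n5⇒n6  → match P1@[1:5],P3@[4:5]
[6] read 'e'  n6⇒n1 ·f  → match P0@[6:6]
[7] read 'b'  n1⇒n10  → match P3@[6:7]
[8] read 'e'  n10⇒n1 ·f  → match P0@[8:8]
[9] read 'b'  n1⇒n10  → match P3@[8:9]
[10] read 'a'  n10⇒n2 ·f
[11] read 'e'  n2⇒n7  → match P0@[11:11]
[12] read 'b'  n7⇒n10 ·f  → match P3@[11:12]
[13] read 'a'  n10⇒n2 ·f
[14] read 'c'  n2⇒n3
[15] read 'a'  n3⇒n4
[16] read 'e'  n4⇒n5  → match P0@[16:16]
[17] read 'b'  n5⇒n6  → match P1@[13:17],P3@[16:17]
[18] read 'e'  n6⇒n1 ·f  → match P0@[18:18]
[19] read 'e'  n1⇒n1 ·f  → match P0@[19:19]
[20] read 'b'  n1⇒n10  → match P3@[19:20]
[21] read 'd'  n10⇒n0 ·f
[22] read 'd'  n0⇒n0
[23] read 'b'  n0⇒n0
[24] read 'c'  n0⇒n0
[25] read 'a'  n0⇒n2
[26] read 'e'  n2⇒n7  → match P0@[26:26]
[27] read 'e'  n7⇒n8  → match P0@[27:27]
[28] read 'd'  n8⇒n9  → match P2@[25:28]
[29] read 'e'  n9⇒n1 ·f  → match P0@[29:29]
[30] read 'a'  n1⇒n2 ·f
[31] read 'a'  n2⇒n2 ·f
[32] read 'c'  n2⇒n3
[33] read 'a'  n3⇒n4
[34] read 'e'  n4⇒n5  → match P0@[34:34]
[35] read 'b'  n5⇒n6  → match P1@[31:35],P3@[34:35]
[36] read 'a'  n6⇒n2 ·f
[37] read 'd'  n2⇒n0 ·f
[38] read 'c'  n0⇒n0
[39] read 'd'  n0⇒n0
[40] read 'c'  n0⇒n0
[41] read 'a'  n0⇒n2

Matches: [[4,0],[5,1],[5,3],[6,0],[7,3],[8,0],[9,3],[11,0],[12,3],[16,0],[17,1],[17,3],[18,0],[19,0],[20,3],[26,0],[27,0],[28,2],[29,0],[34,0],[35,1],[35,3]]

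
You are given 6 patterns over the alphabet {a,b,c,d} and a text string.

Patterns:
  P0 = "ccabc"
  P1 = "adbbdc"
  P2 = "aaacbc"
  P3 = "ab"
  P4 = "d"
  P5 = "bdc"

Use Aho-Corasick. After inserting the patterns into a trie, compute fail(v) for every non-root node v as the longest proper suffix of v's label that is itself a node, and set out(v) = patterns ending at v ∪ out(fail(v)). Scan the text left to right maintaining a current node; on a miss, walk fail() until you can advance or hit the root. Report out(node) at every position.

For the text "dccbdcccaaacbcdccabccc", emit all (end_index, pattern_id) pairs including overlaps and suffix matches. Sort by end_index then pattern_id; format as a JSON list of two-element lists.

Build automaton:
Trie nodes:
  n0 'ε': a→6 b→19 c→1 d→18
  n1 'c': c→2
  n2 'cc': a→3
  n3 'cca': b→4
  n4 'ccab': c→5
  n5 'ccabc': ·  [P0 ends]
  n6 'a': a→12 b→17 d→7
  n7 'ad': b→8
  n8 'adb': b→9
  n9 'adbb': d→10
  n10 'adbbd': c→11
  n11 'adbbdc': ·  [P1 ends]
  n12 'aa': a→13
  n13 'aaa': c→14
  n14 'aaac': b→15
  n15 'aaacb': c→16
  n16 'aaacbc': ·  [P2 ends]
  n17 'ab': ·  [P3 ends]
  n18 'd': ·  [P4 ends]
  n19 'b': d→20
  n20 'bd': c→21
  n21 'bdc': ·  [P5 ends]

Failure links (BFS by depth):
  fail(1) 'c': from fail(0)=0 chase 'c': 0 ⇒ 0;  out=∅∪out(0)=∅
  fail(6) 'a': from fail(0)=0 chase 'a': 0 ⇒ 0;  out=∅∪out(0)=∅
  fail(18) 'd': from fail(0)=0 chase 'd': 0 ⇒ 0;  out={4}∪out(0)={4}
  fail(19) 'b': from fail(0)=0 chase 'b': 0 ⇒ 0;  out=∅∪out(0)=∅
  fail(2) 'cc': from fail(1)=0 chase 'c': 0 ⇒ 1;  out=∅∪out(1)=∅
  fail(7) 'ad': from fail(6)=0 chase 'd': 0 ⇒ 18;  out=∅∪out(18)={4}
  fail(12) 'aa': from fail(6)=0 chase 'a': 0 ⇒ 6;  out=∅∪out(6)=∅
  fail(17) 'ab': from fail(6)=0 chase 'b': 0 ⇒ 19;  out={3}∪out(19)={3}
  fail(20) 'bd': from fail(19)=0 chase 'd': 0 ⇒ 18;  out=∅∪out(18)={4}
  fail(3) 'cca': from fail(2)=1 chase 'a': 1→0 ⇒ 6;  out=∅∪out(6)=∅
  fail(8) 'adb': from fail(7)=18 chase 'b': 18→0 ⇒ 19;  out=∅∪out(19)=∅
  fail(13) 'aaa': from fail(12)=6 chase 'a': 6 ⇒ 12;  out=∅∪out(12)=∅
  fail(21) 'bdc': from fail(20)=18 chase 'c': 18→0 ⇒ 1;  out={5}∪out(1)={5}
  fail(4) 'ccab': from fail(3)=6 chase 'b': 6 ⇒ 17;  out=∅∪out(17)={3}
  fail(9) 'adbb': from fail(8)=19 chase 'b': 19→0 ⇒ 19;  out=∅∪out(19)=∅
  fail(14) 'aaac': from fail(13)=12 chase 'c': 12→6→0 ⇒ 1;  out=∅∪out(1)=∅
  fail(5) 'ccabc': from fail(4)=17 chase 'c': 17→19→0 ⇒ 1;  out={0}∪out(1)={0}
  fail(10) 'adbbd': from fail(9)=19 chase 'd': 19 ⇒ 20;  out=∅∪out(20)={4}
  fail(15) 'aaacb': from fail(14)=1 chase 'b': 1→0 ⇒ 19;  out=∅∪out(19)=∅
  fail(11) 'adbbdc': from fail(10)=20 chase 'c': 20 ⇒ 21;  out={1}∪out(21)={1,5}
  fail(16) 'aaacbc': from fail(15)=19 chase 'c': 19→0 ⇒ 1;  out={2}∪out(1)={2}

Scan:
pos 0 'd': at 18  emit P4@[0:0]
pos 1 'c': at 1 ·f
pos 2 'c': at 2
pos 3 'b': at 19 ·f
pos 4 'd': at 20  emit P4@[4:4]
pos 5 'c': at 21  emit P5@[3:5]
pos 6 'c': at 2 ·f
pos 7 'c': at 2 ·f
pos 8 'a': at 3
pos 9 'a': at 12 ·f
pos 10 'a': at 13
pos 11 'c': at 14
pos 12 'b': at 15
pos 13 'c': at 16  emit P2@[8:13]
pos 14 'd': at 18 ·f  emit P4@[14:14]
pos 15 'c': at 1 ·f
pos 16 'c': at 2
pos 17 'a': at 3
pos 18 'b': at 4  emit P3@[17:18]
pos 19 'c': at 5  emit P0@[15:19]
pos 20 'c': at 2 ·f
pos 21 'c': at 2 ·f

Matches: [[0,4],[4,4],[5,5],[13,2],[14,4],[18,3],[19,0]]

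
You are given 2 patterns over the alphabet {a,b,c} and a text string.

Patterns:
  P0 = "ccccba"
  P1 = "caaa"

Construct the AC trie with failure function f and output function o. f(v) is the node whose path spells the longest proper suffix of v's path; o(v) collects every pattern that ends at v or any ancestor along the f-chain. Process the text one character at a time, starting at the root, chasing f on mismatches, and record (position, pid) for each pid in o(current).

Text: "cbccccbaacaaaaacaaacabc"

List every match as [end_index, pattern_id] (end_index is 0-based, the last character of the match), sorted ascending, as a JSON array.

Build:
Trie nodes:
  n0 'ε': c→1
  n1 'c': a→7 c→2
  n2 'cc': c→3
  n3 'ccc': c→4
  n4 'cccc': b→5
  n5 'ccccb': a→6
  n6 'ccccba': ·  [P0 ends]
  n7 'ca': a→8
  n8 'caa': a→9
  n9 'caaa': ·  [P1 ends]

BFS fail/out derivation:
  n1('c'): parent n0 fail=0; on 'c' 0 → fail=0;  out ∅∪∅=∅
  n2('cc'): parent n1 fail=0; on 'c' 0 → fail=1;  out ∅∪∅=∅
  n7('ca'): parent n1 fail=0; on 'a' 0 → fail=0;  out ∅∪∅=∅
  n3('ccc'): parent n2 fail=1; on 'c' 1 → fail=2;  out ∅∪∅=∅
  n8('caa'): parent n7 fail=0; on 'a' 0 → fail=0;  out ∅∪∅=∅
  n4('cccc'): parent n3 fail=2; on 'c' 2 → fail=3;  out ∅∪∅=∅
  n9('caaa'): parent n8 fail=0; on 'a' 0 → fail=0;  out {1}∪∅={1}
  n5('ccccb'): parent n4 fail=3; on 'b' 3→2→1→0 → fail=0;  out ∅∪∅=∅
  n6('ccccba'): parent n5 fail=0; on 'a' 0 → fail=0;  out {0}∪∅={0}

Scan:
pos 0 'c': at 1
pos 1 'b': at 0 (via fail)
pos 2 'c': at 1
pos 3 'c': at 2
pos 4 'c': at 3
pos 5 'c': at 4
pos 6 'b': at 5
pos 7 'a': at 6  emit P0@[2:7]
pos 8 'a': at 0 (via fail)
pos 9 'c': at 1
pos 10 'a': at 7
pos 11 'a': at 8
pos 12 'a': at 9  emit P1@[9:12]
pos 13 'a': at 0 (via fail)
pos 14 'a': at 0
pos 15 'c': at 1
pos 16 'a': at 7
pos 17 'a': at 8
pos 18 'a': at 9  emit P1@[15:18]
pos 19 'c': at 1 (via fail)
pos 20 'a': at 7
pos 21 'b': at 0 (via fail)
pos 22 'c': at 1

Matches: [[7,0],[12,1],[18,1]]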